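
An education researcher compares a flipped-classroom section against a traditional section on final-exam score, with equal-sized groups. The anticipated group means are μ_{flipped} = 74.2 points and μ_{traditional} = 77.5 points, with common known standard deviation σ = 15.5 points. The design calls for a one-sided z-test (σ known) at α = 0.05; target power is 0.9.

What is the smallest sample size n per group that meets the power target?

n = 378 per group

Standardized effect: d = |μ_{flipped} − μ_{traditional}| / σ = |74.2 − 77.5| / 15.5 = 0.2129
Set Φ(δ − 1.645) = 0.9; then δ − 1.645 = Φ⁻¹(0.9) = 1.282, giving δ = 2.926.
δ = d·√(n/2) ⇒ n = 2(δ/d)² = 2 × (2.926 / 0.2129)² = 377.86.
Round up to the next whole unit.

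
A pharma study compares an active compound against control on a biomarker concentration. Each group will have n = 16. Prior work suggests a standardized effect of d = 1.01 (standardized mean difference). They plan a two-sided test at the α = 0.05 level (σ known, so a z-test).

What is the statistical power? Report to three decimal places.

Noncentrality parameter: δ = d·√(n/2) = 1.01 × √(16/2) = 2.8567
Critical value for a two-sided test at α = 0.05: z_{α/2} = 1.960.
Power = Φ(δ − 1.960) + Φ(−δ − 1.960) = Φ(0.897) + Φ(-4.817) = 0.8151 + 0.0000 = 0.8151.

Power ≈ 0.815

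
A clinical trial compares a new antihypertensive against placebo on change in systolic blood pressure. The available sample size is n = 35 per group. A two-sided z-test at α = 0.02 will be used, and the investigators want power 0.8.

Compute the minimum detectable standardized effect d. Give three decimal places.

Required noncentrality: δ = z_{0.01} + z_{0.20} = 2.326 + 0.842 = 3.168.
(Lower-tail contribution to power is negligible for δ > 0.)
δ = d·√(n/2) ⇒ d = δ/√(n/2) = 3.168/√(35/2) = 0.7573.

d ≈ 0.757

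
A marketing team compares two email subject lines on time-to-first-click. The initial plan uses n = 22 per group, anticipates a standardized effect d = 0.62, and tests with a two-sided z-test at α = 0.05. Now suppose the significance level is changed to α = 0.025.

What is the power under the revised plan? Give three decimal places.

δ = d·√(n/2) = 0.62 × √(22/2) = 2.0563 (unchanged). New critical value: z_{0.0125} = 2.241.
Revised power = Φ(δ − 2.241) + Φ(−δ − 2.241) = Φ(-0.185) + Φ(-4.298) = 0.4266 + 0.0000 = 0.4266.

Power ≈ 0.427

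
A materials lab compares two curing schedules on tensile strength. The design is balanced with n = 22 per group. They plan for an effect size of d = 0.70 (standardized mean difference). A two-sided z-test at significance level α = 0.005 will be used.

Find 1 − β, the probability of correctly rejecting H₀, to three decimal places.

Power ≈ 0.314

Noncentrality parameter: λ = d·√(n/2) = 0.70 × √(22/2) = 2.3216
Critical value for a two-sided test at α = 0.005: z_{α/2} = 2.807.
Power = Φ(λ − 2.807) + Φ(−λ − 2.807) = Φ(-0.485) + Φ(-5.129) = 0.3137 + 0.0000 = 0.3137.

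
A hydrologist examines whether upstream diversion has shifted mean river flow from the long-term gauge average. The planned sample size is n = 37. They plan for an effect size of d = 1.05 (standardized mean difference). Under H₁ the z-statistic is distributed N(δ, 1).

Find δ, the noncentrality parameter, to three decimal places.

The noncentrality parameter scales effect size by the design's sample-size factor: δ = d·√n = 1.05 × √37 = 6.3869

δ ≈ 6.387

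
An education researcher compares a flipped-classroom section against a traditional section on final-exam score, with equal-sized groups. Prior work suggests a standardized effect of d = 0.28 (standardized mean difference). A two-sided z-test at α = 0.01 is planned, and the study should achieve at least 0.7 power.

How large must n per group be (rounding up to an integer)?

Set Φ(δ − 2.576) = 0.7; then δ − 2.576 = Φ⁻¹(0.7) = 0.524, giving δ = 3.100.
(The Φ(−δ − z_{α/2}) term is vanishingly small for δ > 0 and is dropped in the standard sample-size formula.)
δ = d·√(n/2) ⇒ n = 2(δ/d)² = 2 × (3.100 / 0.28)² = 245.19.
Round up to the next whole unit.

n = 246 per group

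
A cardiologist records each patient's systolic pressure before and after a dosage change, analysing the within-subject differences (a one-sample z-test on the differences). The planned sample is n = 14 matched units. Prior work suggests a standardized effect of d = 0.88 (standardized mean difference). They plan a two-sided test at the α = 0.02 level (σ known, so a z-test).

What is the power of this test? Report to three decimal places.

Noncentrality parameter: λ = d·√n = 0.88 × √14 = 3.2927
Critical value for a two-sided test at α = 0.02: z_{α/2} = 2.326.
Power = Φ(λ − 2.326) + Φ(−λ − 2.326) = Φ(0.966) + Φ(-5.619) = 0.8331 + 0.0000 = 0.8331.

Power ≈ 0.833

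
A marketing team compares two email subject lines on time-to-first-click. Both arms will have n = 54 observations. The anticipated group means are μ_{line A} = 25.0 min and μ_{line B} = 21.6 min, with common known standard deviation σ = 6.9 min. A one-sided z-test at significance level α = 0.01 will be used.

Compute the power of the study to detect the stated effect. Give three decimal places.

Power ≈ 0.593

Standardized effect: d = |μ_{line A} − μ_{line B}| / σ = |25.0 − 21.6| / 6.9 = 0.4928
Noncentrality parameter: δ = d·√(n/2) = 0.4928 × √(54/2) = 2.5604
Critical value for a one-sided test at α = 0.01: z_α = 2.326.
Power = Φ(δ − 2.326) = Φ(0.234) = 0.5925.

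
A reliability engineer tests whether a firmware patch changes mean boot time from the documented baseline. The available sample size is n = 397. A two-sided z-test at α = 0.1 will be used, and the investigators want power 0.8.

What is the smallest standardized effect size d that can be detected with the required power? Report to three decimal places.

d ≈ 0.125

Need Φ(δ − 1.645) = 0.8, so δ = 1.645 + 0.842 = 2.486.
(The second rejection-region term Φ(−δ − z_{α/2}) is negligible and dropped.)
δ = d·√n ⇒ d = δ/√n = 2.486/√397 = 0.1248.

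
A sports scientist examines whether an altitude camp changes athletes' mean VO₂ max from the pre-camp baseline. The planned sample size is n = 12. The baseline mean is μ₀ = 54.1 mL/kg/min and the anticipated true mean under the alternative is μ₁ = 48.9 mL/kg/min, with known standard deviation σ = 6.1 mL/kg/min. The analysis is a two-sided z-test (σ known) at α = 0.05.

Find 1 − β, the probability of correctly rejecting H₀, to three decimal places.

Power ≈ 0.840

Standardized effect: d = |μ₁ − μ₀| / σ = |48.9 − 54.1| / 6.1 = 0.8525
Noncentrality parameter: δ = d·√n = 0.8525 × √12 = 2.9530
Critical value for a two-sided test at α = 0.05: z_{α/2} = 1.960.
Power = Φ(δ − 1.960) + Φ(−δ − 1.960) = Φ(0.993) + Φ(-4.913) = 0.8397 + 0.0000 = 0.8397.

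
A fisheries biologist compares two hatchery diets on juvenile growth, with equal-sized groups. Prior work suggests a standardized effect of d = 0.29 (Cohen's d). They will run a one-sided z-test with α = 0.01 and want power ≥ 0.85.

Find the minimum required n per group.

For power 0.85 need Φ(δ − z_{0.01}) = 0.85, so δ = z_{0.01} + z_{0.15} = 2.326 + 1.036 = 3.363.
δ = d·√(n/2) ⇒ n = 2(δ/d)² = 2 × (3.363 / 0.29)² = 268.93.
Round up to the next whole unit.

n = 269 per group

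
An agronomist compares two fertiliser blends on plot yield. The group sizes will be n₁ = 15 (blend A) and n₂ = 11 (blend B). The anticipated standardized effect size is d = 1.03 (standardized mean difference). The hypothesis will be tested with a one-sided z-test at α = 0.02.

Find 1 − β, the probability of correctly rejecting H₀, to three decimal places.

Power ≈ 0.706

Noncentrality parameter: δ = d / √(1/n₁ + 1/n₂) = 1.03 / √(1/15 + 1/11) = 2.5947
Critical value for a one-sided test at α = 0.02: z_α = 2.054.
Power = Φ(δ − 2.054) = Φ(0.541) = 0.7057.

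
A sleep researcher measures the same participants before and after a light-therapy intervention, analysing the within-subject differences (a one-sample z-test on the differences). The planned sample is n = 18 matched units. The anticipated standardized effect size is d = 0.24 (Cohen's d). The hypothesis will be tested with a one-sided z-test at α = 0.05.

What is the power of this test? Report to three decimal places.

Power ≈ 0.265

Noncentrality parameter: λ = d·√n = 0.24 × √18 = 1.0182
One-sided α = 0.05 → critical value z_{0.05} = 1.645.
Power = Φ(λ − 1.645) = Φ(-0.627) = 0.2655.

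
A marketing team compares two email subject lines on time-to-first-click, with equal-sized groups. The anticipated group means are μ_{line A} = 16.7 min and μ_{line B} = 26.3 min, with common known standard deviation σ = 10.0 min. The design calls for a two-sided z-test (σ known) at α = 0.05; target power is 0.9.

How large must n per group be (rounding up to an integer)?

Standardized effect: d = |μ_{line A} − μ_{line B}| / σ = |16.7 − 26.3| / 10.0 = 0.9600
For power 0.9 need Φ(δ − z_{0.025}) = 0.9, so δ = z_{0.025} + z_{0.10} = 1.960 + 1.282 = 3.242.
(Ignoring the negligible lower-tail rejection probability gives the usual closed-form inversion.)
δ = d·√(n/2) ⇒ n = 2(δ/d)² = 2 × (3.242 / 0.9600)² = 22.80.
Round up to the next whole unit.

n = 23 per group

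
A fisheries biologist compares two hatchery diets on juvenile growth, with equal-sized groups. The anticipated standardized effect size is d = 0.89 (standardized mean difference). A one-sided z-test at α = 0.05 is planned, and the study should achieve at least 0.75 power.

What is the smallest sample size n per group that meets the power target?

n = 14 per group

For power 0.75 need Φ(δ − z_{0.05}) = 0.75, so δ = z_{0.05} + z_{0.25} = 1.645 + 0.674 = 2.319.
δ = d·√(n/2) ⇒ n = 2(δ/d)² = 2 × (2.319 / 0.89)² = 13.58.
Rounding up, n = 14 per group.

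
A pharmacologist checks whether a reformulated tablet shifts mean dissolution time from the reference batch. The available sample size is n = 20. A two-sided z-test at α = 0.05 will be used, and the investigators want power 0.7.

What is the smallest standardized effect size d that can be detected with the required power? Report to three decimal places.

Required noncentrality: δ = z_{0.025} + z_{0.30} = 1.960 + 0.524 = 2.484.
(The second rejection-region term Φ(−δ − z_{α/2}) is negligible and dropped.)
δ = d·√n ⇒ d = δ/√n = 2.484/√20 = 0.5555.

d ≈ 0.556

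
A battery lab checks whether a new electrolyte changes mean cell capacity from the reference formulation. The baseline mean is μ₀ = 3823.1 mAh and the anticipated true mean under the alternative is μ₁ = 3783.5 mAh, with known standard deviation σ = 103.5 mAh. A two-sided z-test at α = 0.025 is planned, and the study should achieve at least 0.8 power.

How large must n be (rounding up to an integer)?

n = 65

Standardized effect: d = |μ₁ − μ₀| / σ = |3783.5 − 3823.1| / 103.5 = 0.3826
Set Φ(δ − 2.241) = 0.8; then δ − 2.241 = Φ⁻¹(0.8) = 0.842, giving δ = 3.083.
(Ignoring the negligible lower-tail rejection probability gives the usual closed-form inversion.)
δ = d·√n ⇒ n = (δ/d)² = (3.083 / 0.3826)² = 64.93.
Round up to the next whole unit.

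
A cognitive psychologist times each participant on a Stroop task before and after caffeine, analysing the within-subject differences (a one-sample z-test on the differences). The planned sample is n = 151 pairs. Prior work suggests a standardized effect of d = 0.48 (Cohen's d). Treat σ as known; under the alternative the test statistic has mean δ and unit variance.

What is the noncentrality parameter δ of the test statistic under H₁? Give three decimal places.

δ = d·√n = 0.48 × √151 = 5.8983

δ ≈ 5.898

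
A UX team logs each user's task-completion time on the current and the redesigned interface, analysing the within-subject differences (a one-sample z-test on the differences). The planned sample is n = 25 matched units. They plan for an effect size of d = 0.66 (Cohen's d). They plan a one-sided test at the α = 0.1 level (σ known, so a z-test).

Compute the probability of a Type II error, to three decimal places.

β ≈ 0.022

Noncentrality parameter: δ = d·√n = 0.66 × √25 = 3.3000
Critical value for a one-sided test at α = 0.1: z_α = 1.282.
Power = Φ(δ − 1.282) = Φ(2.018) = 0.9782.
Type II error: β = 1 − power = 1 − 0.9782 = 0.0218.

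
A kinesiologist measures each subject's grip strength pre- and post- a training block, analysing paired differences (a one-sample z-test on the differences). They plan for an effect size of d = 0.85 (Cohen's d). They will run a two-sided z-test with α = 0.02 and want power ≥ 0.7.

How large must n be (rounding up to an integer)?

n = 12

Set Φ(δ − 2.326) = 0.7; then δ − 2.326 = Φ⁻¹(0.7) = 0.524, giving δ = 2.851.
(Ignoring the negligible lower-tail rejection probability gives the usual closed-form inversion.)
δ = d·√n ⇒ n = (δ/d)² = (2.851 / 0.85)² = 11.25.
Round up to the next whole unit.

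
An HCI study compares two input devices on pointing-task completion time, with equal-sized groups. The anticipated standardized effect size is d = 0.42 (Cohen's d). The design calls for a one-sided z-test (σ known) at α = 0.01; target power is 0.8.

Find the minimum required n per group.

For power 0.8 need Φ(δ − z_{0.01}) = 0.8, so δ = z_{0.01} + z_{0.20} = 2.326 + 0.842 = 3.168.
δ = d·√(n/2) ⇒ n = 2(δ/d)² = 2 × (3.168 / 0.42)² = 113.79.
Rounding up, n = 114 per group.

n = 114 per group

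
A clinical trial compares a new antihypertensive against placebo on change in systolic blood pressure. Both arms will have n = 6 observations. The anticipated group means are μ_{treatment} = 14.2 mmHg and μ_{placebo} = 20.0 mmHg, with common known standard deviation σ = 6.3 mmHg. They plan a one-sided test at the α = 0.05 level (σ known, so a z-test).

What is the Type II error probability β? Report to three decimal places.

β ≈ 0.520

Standardized effect: d = |μ_{treatment} − μ_{placebo}| / σ = |14.2 − 20.0| / 6.3 = 0.9206
Noncentrality parameter: λ = d·√(n/2) = 0.9206 × √(6/2) = 1.5946
Critical value for a one-sided test at α = 0.05: z_α = 1.645.
Power = P(Z > 1.645 − λ) = Φ(-0.050) = 0.4800.
Type II error: β = 1 − power = 1 − 0.4800 = 0.5200.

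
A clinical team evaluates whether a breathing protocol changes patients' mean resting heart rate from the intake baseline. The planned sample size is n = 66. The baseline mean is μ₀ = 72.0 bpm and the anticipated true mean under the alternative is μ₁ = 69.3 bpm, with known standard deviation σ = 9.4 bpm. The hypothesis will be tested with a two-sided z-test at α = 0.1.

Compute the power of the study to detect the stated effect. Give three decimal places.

Standardized effect: d = |μ₁ − μ₀| / σ = |69.3 − 72.0| / 9.4 = 0.2872
Noncentrality parameter: δ = d·√n = 0.2872 × √66 = 2.3335
Critical value for a two-sided test at α = 0.1: z_{α/2} = 1.645.
Power = Φ(δ − 1.645) + Φ(−δ − 1.645) = Φ(0.689) + Φ(-3.978) = 0.7545 + 0.0000 = 0.7545.

Power ≈ 0.755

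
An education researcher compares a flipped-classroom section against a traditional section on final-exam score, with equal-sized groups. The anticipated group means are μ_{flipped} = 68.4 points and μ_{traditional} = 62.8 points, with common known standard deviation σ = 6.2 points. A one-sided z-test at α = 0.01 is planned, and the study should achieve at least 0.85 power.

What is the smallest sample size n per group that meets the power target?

n = 28 per group

Standardized effect: d = |μ_{flipped} − μ_{traditional}| / σ = |68.4 − 62.8| / 6.2 = 0.9032
Set Φ(δ − 2.326) = 0.85; then δ − 2.326 = Φ⁻¹(0.85) = 1.036, giving δ = 3.363.
δ = d·√(n/2) ⇒ n = 2(δ/d)² = 2 × (3.363 / 0.9032)² = 27.72.
Round up to the next whole unit.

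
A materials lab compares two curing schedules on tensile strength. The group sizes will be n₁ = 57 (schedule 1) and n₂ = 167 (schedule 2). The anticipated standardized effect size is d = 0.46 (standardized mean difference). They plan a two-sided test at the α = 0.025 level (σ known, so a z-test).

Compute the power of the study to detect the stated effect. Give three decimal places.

Noncentrality parameter: δ = d / √(1/n₁ + 1/n₂) = 0.46 / √(1/57 + 1/167) = 2.9987
Critical value for a two-sided test at α = 0.025: z_{α/2} = 2.241.
Power = Φ(δ − 2.241) + Φ(−δ − 2.241) = Φ(0.757) + Φ(-5.240) = 0.7756 + 0.0000 = 0.7756.

Power ≈ 0.776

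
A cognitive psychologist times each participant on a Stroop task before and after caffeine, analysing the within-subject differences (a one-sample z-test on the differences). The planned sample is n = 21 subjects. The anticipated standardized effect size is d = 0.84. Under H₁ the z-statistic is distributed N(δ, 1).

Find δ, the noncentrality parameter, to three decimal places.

δ ≈ 3.849

The noncentrality parameter scales effect size by the design's sample-size factor: δ = d·√n = 0.84 × √21 = 3.8494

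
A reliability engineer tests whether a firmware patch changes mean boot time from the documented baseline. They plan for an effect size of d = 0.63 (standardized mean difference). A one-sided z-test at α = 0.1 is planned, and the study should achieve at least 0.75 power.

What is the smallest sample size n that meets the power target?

Set Φ(δ − 1.282) = 0.75; then δ − 1.282 = Φ⁻¹(0.75) = 0.674, giving δ = 1.956.
δ = d·√n ⇒ n = (δ/d)² = (1.956 / 0.63)² = 9.64.
Round up to the next whole unit.

n = 10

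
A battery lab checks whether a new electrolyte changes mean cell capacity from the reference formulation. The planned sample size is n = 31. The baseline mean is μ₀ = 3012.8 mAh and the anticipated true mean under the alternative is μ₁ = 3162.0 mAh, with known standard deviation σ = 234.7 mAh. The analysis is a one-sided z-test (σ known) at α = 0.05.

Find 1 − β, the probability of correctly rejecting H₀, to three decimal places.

Power ≈ 0.971

Standardized effect: d = |μ₁ − μ₀| / σ = |3162.0 − 3012.8| / 234.7 = 0.6357
Noncentrality parameter: δ = d·√n = 0.6357 × √31 = 3.5395
Critical value for a one-sided test at α = 0.05: z_α = 1.645.
Power = P(Z > 1.645 − δ) = Φ(1.895) = 0.9709.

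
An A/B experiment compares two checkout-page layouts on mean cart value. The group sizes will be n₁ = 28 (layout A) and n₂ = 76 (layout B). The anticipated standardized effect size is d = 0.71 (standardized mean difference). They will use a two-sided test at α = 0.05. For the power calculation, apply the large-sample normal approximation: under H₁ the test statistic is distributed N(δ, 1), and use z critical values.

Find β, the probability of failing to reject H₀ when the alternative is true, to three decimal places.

β ≈ 0.105

Noncentrality parameter: δ = d / √(1/n₁ + 1/n₂) = 0.71 / √(1/28 + 1/76) = 3.2116
Critical value for a two-sided test at α = 0.05: z_{α/2} = 1.960.
Power = Φ(δ − 1.960) + Φ(−δ − 1.960) = Φ(1.252) + Φ(-5.172) = 0.8947 + 0.0000 = 0.8947.
Type II error: β = 1 − power = 1 − 0.8947 = 0.1053.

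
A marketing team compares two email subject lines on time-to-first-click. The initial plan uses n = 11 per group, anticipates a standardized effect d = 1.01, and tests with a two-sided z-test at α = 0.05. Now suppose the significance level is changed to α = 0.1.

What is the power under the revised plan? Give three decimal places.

δ = d·√(n/2) = 1.01 × √(11/2) = 2.3687 (unchanged). New critical value: z_{0.05} = 1.645.
Revised power = Φ(δ − 1.645) + Φ(−δ − 1.645) = Φ(0.724) + Φ(-4.014) = 0.7654 + 0.0000 = 0.7654.

Power ≈ 0.765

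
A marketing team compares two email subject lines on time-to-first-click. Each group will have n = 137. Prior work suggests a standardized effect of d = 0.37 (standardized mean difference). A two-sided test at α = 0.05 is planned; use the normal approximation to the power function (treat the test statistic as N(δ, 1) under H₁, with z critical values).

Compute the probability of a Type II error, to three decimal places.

Noncentrality parameter: δ = d·√(n/2) = 0.37 × √(137/2) = 3.0623
Critical value for a two-sided test at α = 0.05: z_{α/2} = 1.960.
Power = Φ(δ − 1.960) + Φ(−δ − 1.960) = Φ(1.102) + Φ(-5.022) = 0.8648 + 0.0000 = 0.8648.
Type II error: β = 1 − power = 1 − 0.8648 = 0.1352.

β ≈ 0.135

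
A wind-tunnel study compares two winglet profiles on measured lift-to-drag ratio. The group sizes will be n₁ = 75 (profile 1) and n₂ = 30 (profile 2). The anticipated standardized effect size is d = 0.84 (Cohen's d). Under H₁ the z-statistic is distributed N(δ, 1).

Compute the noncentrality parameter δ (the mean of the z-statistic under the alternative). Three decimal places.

δ ≈ 3.888

δ = d / √(1/n₁ + 1/n₂) = 0.84 / √(1/75 + 1/30) = 3.8884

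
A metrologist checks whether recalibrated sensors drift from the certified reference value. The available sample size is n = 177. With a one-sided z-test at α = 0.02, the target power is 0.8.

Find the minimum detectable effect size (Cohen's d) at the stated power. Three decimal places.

d ≈ 0.218

Required noncentrality: δ = z_{0.02} + z_{0.20} = 2.054 + 0.842 = 2.895.
δ = d·√n ⇒ d = δ/√n = 2.895/√177 = 0.2176.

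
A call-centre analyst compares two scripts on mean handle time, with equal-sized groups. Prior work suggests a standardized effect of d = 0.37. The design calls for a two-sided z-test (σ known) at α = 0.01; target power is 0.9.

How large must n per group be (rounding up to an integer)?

For power 0.9 need Φ(δ − z_{0.005}) = 0.9, so δ = z_{0.005} + z_{0.10} = 2.576 + 1.282 = 3.857.
(For δ > 0 the lower-tail rejection region contributes negligibly to power, so the one-term inversion is standard.)
δ = d·√(n/2) ⇒ n = 2(δ/d)² = 2 × (3.857 / 0.37)² = 217.38.
Rounding up, n = 218 per group.

n = 218 per group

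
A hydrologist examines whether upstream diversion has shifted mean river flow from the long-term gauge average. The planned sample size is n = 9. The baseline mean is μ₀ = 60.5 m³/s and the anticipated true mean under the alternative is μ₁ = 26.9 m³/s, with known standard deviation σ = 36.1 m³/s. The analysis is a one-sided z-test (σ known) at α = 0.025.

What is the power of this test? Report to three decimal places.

Standardized effect: d = |μ₁ − μ₀| / σ = |26.9 − 60.5| / 36.1 = 0.9307
Noncentrality parameter: δ = d·√n = 0.9307 × √9 = 2.7922
Critical value for a one-sided test at α = 0.025: z_α = 1.960.
Power = Φ(δ − 1.960) = Φ(0.832) = 0.7974.

Power ≈ 0.797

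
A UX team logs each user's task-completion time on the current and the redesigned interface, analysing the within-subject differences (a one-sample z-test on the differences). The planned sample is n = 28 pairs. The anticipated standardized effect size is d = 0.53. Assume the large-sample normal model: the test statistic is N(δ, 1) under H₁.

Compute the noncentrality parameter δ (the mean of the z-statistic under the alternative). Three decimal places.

The noncentrality parameter scales effect size by the design's sample-size factor: δ = d·√n = 0.53 × √28 = 2.8045

δ ≈ 2.804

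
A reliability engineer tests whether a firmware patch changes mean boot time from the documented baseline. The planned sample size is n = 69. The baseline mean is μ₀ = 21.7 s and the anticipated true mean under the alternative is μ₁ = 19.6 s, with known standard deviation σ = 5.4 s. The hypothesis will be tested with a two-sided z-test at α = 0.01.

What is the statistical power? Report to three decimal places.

Power ≈ 0.744

Standardized effect: d = |μ₁ − μ₀| / σ = |19.6 − 21.7| / 5.4 = 0.3889
Noncentrality parameter: δ = d·√n = 0.3889 × √69 = 3.2304
Critical value for a two-sided test at α = 0.01: z_{α/2} = 2.576.
Power = Φ(δ − 2.576) + Φ(−δ − 2.576) = Φ(0.655) + Φ(-5.806) = 0.7436 + 0.0000 = 0.7436.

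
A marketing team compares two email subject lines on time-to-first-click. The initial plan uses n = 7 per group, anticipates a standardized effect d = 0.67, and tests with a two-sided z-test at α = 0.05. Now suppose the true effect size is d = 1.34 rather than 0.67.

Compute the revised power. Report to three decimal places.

Power ≈ 0.708

With d = 1.34: δ = d·√(n/2) = 1.34 × √(7/2) = 2.5069. Critical value z_{0.025} = 1.960.
Revised power = Φ(δ − 1.960) + Φ(−δ − 1.960) = Φ(0.547) + Φ(-4.467) = 0.7078 + 0.0000 = 0.7078.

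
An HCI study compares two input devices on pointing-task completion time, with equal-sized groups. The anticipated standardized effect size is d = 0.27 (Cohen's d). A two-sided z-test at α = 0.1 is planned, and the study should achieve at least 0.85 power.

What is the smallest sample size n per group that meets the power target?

Set Φ(δ − 1.645) = 0.85; then δ − 1.645 = Φ⁻¹(0.85) = 1.036, giving δ = 2.681.
(Ignoring the negligible lower-tail rejection probability gives the usual closed-form inversion.)
δ = d·√(n/2) ⇒ n = 2(δ/d)² = 2 × (2.681 / 0.27)² = 197.24.
Round up to the next whole unit.

n = 198 per group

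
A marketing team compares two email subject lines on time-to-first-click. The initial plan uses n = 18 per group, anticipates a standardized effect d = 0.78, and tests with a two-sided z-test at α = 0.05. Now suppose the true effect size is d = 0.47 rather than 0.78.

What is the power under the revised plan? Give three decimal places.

Power ≈ 0.292

With d = 0.47: δ = d·√(n/2) = 0.47 × √(18/2) = 1.4100. Critical value z_{0.025} = 1.960.
Revised power = Φ(δ − 1.960) + Φ(−δ − 1.960) = Φ(-0.550) + Φ(-3.370) = 0.2912 + 0.0004 = 0.2915.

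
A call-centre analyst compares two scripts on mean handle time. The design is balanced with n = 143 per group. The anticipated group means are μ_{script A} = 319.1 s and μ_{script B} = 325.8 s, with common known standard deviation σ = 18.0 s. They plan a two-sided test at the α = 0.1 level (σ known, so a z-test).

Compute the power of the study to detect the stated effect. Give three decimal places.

Power ≈ 0.934

Standardized effect: d = |μ_{script A} − μ_{script B}| / σ = |319.1 − 325.8| / 18.0 = 0.3722
Noncentrality parameter: δ = d·√(n/2) = 0.3722 × √(143/2) = 3.1474
Critical value for a two-sided test at α = 0.1: z_{α/2} = 1.645.
Power = Φ(δ − 1.645) + Φ(−δ − 1.645) = Φ(1.503) + Φ(-4.792) = 0.9335 + 0.0000 = 0.9335.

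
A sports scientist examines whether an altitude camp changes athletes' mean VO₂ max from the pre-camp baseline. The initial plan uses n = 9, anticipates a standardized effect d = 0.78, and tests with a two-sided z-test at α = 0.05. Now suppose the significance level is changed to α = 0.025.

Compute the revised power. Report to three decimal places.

δ = d·√n = 0.78 × √9 = 2.3400 (unchanged). New critical value: z_{0.0125} = 2.241.
Revised power = Φ(δ − 2.241) + Φ(−δ − 2.241) = Φ(0.099) + Φ(-4.581) = 0.5393 + 0.0000 = 0.5393.

Power ≈ 0.539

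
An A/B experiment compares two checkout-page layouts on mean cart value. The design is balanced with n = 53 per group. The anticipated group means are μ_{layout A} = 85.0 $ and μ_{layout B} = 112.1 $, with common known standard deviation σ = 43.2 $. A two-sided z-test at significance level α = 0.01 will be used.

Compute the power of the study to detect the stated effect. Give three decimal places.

Power ≈ 0.743

Standardized effect: d = |μ_{layout A} − μ_{layout B}| / σ = |85.0 − 112.1| / 43.2 = 0.6273
Noncentrality parameter: δ = d·√(n/2) = 0.6273 × √(53/2) = 3.2293
Critical value for a two-sided test at α = 0.01: z_{α/2} = 2.576.
Power = Φ(δ − 2.576) + Φ(−δ − 2.576) = Φ(0.653) + Φ(-5.805) = 0.7433 + 0.0000 = 0.7433.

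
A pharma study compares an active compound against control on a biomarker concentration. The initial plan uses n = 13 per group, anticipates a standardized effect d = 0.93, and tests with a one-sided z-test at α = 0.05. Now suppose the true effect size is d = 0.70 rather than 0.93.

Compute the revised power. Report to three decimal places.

With d = 0.70: δ = d·√(n/2) = 0.70 × √(13/2) = 1.7847. Critical value z_{0.05} = 1.645.
Revised power = Φ(δ − 1.645) = Φ(0.140) = 0.5556.

Power ≈ 0.556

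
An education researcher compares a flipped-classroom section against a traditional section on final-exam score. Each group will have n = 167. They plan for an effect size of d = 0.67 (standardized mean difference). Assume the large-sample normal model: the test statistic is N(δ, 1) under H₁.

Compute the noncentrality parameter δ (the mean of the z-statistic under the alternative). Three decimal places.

δ ≈ 6.122

The noncentrality parameter scales effect size by the design's sample-size factor: δ = d·√(n/2) = 0.67 × √(167/2) = 6.1223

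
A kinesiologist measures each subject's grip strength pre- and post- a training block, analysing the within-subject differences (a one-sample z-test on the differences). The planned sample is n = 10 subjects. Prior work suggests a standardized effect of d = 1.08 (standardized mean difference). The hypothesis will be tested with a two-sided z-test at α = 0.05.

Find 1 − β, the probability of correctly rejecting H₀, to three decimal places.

Noncentrality parameter: δ = d·√n = 1.08 × √10 = 3.4153
Critical value for a two-sided test at α = 0.05: z_{α/2} = 1.960.
Power = Φ(δ − 1.960) + Φ(−δ − 1.960) = Φ(1.455) + Φ(-5.375) = 0.9272 + 0.0000 = 0.9272.

Power ≈ 0.927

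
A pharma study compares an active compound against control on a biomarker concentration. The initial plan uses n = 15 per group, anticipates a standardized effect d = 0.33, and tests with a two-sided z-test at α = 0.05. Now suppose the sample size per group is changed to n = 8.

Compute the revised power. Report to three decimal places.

Power ≈ 0.101

With n = 8 per group: δ = d·√(n/2) = 0.33 × √(8/2) = 0.6600. Critical value z_{0.025} = 1.960.
Revised power = Φ(δ − 1.960) + Φ(−δ − 1.960) = Φ(-1.300) + Φ(-2.620) = 0.0968 + 0.0044 = 0.1012.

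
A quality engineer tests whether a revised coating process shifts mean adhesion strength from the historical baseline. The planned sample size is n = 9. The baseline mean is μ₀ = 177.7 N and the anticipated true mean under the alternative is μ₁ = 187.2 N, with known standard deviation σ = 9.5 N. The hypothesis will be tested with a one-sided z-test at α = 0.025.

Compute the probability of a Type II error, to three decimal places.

Standardized effect: d = |μ₁ − μ₀| / σ = |187.2 − 177.7| / 9.5 = 1.0000
Noncentrality parameter: δ = d·√n = 1.0000 × √9 = 3.0000
Critical value for a one-sided test at α = 0.025: z_α = 1.960.
Power = Φ(δ − 1.960) = Φ(1.040) = 0.8508.
Type II error: β = 1 − power = 1 − 0.8508 = 0.1492.

β ≈ 0.149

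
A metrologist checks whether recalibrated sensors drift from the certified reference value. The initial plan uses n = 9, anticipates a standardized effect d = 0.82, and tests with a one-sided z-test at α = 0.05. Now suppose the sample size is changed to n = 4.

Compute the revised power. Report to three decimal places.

Power ≈ 0.498

With n = 4: δ = d·√n = 0.82 × √4 = 1.6400. Critical value z_{0.05} = 1.645.
Revised power = Φ(δ − 1.645) = Φ(-0.005) = 0.4981.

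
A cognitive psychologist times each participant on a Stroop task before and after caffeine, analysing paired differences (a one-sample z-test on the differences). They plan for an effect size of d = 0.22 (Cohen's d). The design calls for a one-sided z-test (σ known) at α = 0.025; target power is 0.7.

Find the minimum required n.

n = 128

Set Φ(δ − 1.960) = 0.7; then δ − 1.960 = Φ⁻¹(0.7) = 0.524, giving δ = 2.484.
δ = d·√n ⇒ n = (δ/d)² = (2.484 / 0.22)² = 127.52.
Round up to the next whole unit.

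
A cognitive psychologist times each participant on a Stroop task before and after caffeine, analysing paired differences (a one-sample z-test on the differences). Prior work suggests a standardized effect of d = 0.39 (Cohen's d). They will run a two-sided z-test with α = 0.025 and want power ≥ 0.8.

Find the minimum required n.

n = 63

For power 0.8 need Φ(δ − z_{0.0125}) = 0.8, so δ = z_{0.0125} + z_{0.20} = 2.241 + 0.842 = 3.083.
(For δ > 0 the lower-tail rejection region contributes negligibly to power, so the one-term inversion is standard.)
δ = d·√n ⇒ n = (δ/d)² = (3.083 / 0.39)² = 62.49.
Round up to the next whole unit.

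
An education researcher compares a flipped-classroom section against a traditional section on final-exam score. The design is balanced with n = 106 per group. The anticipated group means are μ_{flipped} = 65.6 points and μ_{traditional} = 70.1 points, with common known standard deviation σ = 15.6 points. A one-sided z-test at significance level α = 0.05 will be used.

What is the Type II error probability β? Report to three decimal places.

Standardized effect: d = |μ_{flipped} − μ_{traditional}| / σ = |65.6 − 70.1| / 15.6 = 0.2885
Noncentrality parameter: δ = d·√(n/2) = 0.2885 × √(106/2) = 2.1000
Critical value for a one-sided test at α = 0.05: z_α = 1.645.
Power = P(Z > 1.645 − δ) = Φ(0.455) = 0.6755.
Type II error: β = 1 − power = 1 − 0.6755 = 0.3245.

β ≈ 0.324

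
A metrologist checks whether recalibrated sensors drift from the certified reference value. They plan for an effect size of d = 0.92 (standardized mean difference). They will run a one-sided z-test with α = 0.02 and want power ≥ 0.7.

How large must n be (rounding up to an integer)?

Set Φ(δ − 2.054) = 0.7; then δ − 2.054 = Φ⁻¹(0.7) = 0.524, giving δ = 2.578.
δ = d·√n ⇒ n = (δ/d)² = (2.578 / 0.92)² = 7.85.
Round up to the next whole unit.

n = 8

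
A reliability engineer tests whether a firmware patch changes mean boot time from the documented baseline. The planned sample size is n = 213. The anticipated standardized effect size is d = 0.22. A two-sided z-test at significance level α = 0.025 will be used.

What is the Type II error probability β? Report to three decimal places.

β ≈ 0.166

Noncentrality parameter: δ = d·√n = 0.22 × √213 = 3.2108
Critical value for a two-sided test at α = 0.025: z_{α/2} = 2.241.
Power = Φ(δ − 2.241) + Φ(−δ − 2.241) = Φ(0.969) + Φ(-5.452) = 0.8338 + 0.0000 = 0.8338.
Type II error: β = 1 − power = 1 − 0.8338 = 0.1662.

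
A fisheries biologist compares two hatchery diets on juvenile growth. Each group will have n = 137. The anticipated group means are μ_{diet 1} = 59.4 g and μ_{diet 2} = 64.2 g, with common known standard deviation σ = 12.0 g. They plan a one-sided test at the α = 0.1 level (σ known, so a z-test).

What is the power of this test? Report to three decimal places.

Power ≈ 0.979

Standardized effect: d = |μ_{diet 1} − μ_{diet 2}| / σ = |59.4 − 64.2| / 12.0 = 0.4000
Noncentrality parameter: δ = d·√(n/2) = 0.4000 × √(137/2) = 3.3106
One-sided α = 0.1 → critical value z_{0.1} = 1.282.
Power = Φ(δ − 1.282) = Φ(2.029) = 0.9788.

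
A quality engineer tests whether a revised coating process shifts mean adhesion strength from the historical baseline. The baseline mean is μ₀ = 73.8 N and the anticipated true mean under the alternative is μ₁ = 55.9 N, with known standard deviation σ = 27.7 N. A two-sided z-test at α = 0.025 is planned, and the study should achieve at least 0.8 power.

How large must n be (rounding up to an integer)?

Standardized effect: d = |μ₁ − μ₀| / σ = |55.9 − 73.8| / 27.7 = 0.6462
Set Φ(δ − 2.241) = 0.8; then δ − 2.241 = Φ⁻¹(0.8) = 0.842, giving δ = 3.083.
(Ignoring the negligible lower-tail rejection probability gives the usual closed-form inversion.)
δ = d·√n ⇒ n = (δ/d)² = (3.083 / 0.6462)² = 22.76.
Rounding up, n = 23.

n = 23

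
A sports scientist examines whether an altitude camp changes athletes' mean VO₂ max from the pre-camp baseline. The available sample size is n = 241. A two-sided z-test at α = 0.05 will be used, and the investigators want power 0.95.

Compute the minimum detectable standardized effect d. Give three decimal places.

Need Φ(δ − 1.960) = 0.95, so δ = 1.960 + 1.645 = 3.605.
(Lower-tail contribution to power is negligible for δ > 0.)
δ = d·√n ⇒ d = δ/√n = 3.605/√241 = 0.2322.

d ≈ 0.232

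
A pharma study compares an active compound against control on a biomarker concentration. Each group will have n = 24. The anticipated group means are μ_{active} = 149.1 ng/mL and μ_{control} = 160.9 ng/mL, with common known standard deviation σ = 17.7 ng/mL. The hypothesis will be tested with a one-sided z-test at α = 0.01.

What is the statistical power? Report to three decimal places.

Standardized effect: d = |μ_{active} − μ_{control}| / σ = |149.1 − 160.9| / 17.7 = 0.6667
Noncentrality parameter: δ = d·√(n/2) = 0.6667 × √(24/2) = 2.3094
One-sided α = 0.01 → critical value z_{0.01} = 2.326.
Power = Φ(δ − 2.326) = Φ(-0.017) = 0.4932.

Power ≈ 0.493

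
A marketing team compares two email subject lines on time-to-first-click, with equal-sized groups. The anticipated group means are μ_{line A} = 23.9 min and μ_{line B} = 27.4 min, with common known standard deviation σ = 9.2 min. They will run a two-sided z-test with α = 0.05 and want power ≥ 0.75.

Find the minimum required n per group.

n = 96 per group

Standardized effect: d = |μ_{line A} − μ_{line B}| / σ = |23.9 − 27.4| / 9.2 = 0.3804
For power 0.75 need Φ(δ − z_{0.025}) = 0.75, so δ = z_{0.025} + z_{0.25} = 1.960 + 0.674 = 2.634.
(Ignoring the negligible lower-tail rejection probability gives the usual closed-form inversion.)
δ = d·√(n/2) ⇒ n = 2(δ/d)² = 2 × (2.634 / 0.3804)² = 95.91.
Round up to the next whole unit.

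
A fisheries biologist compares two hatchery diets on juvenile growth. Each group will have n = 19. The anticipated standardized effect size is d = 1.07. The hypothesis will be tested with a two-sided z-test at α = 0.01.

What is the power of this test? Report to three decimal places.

Power ≈ 0.765

Noncentrality parameter: δ = d·√(n/2) = 1.07 × √(19/2) = 3.2980
Two-sided α = 0.01 → critical value z_{0.005} = 2.576.
Power = Φ(δ − 2.576) + Φ(−δ − 2.576) = Φ(0.722) + Φ(-5.874) = 0.7649 + 0.0000 = 0.7649.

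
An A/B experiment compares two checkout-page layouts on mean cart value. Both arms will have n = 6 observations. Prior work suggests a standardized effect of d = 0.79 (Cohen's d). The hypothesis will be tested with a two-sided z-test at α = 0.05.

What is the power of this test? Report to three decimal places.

Power ≈ 0.277

Noncentrality parameter: δ = d·√(n/2) = 0.79 × √(6/2) = 1.3683
Two-sided α = 0.05 → critical value z_{0.025} = 1.960.
Power = Φ(δ − 1.960) + Φ(−δ − 1.960) = Φ(-0.592) + Φ(-3.328) = 0.2770 + 0.0004 = 0.2775.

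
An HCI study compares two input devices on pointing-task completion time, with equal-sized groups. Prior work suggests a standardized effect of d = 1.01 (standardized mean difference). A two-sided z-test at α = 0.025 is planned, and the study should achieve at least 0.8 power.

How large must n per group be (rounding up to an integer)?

n = 19 per group

For power 0.8 need Φ(δ − z_{0.0125}) = 0.8, so δ = z_{0.0125} + z_{0.20} = 2.241 + 0.842 = 3.083.
(The Φ(−δ − z_{α/2}) term is vanishingly small for δ > 0 and is dropped in the standard sample-size formula.)
δ = d·√(n/2) ⇒ n = 2(δ/d)² = 2 × (3.083 / 1.01)² = 18.64.
Rounding up, n = 19 per group.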